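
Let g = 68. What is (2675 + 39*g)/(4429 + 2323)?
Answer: 5327/6752 ≈ 0.78895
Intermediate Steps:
(2675 + 39*g)/(4429 + 2323) = (2675 + 39*68)/(4429 + 2323) = (2675 + 2652)/6752 = 5327*(1/6752) = 5327/6752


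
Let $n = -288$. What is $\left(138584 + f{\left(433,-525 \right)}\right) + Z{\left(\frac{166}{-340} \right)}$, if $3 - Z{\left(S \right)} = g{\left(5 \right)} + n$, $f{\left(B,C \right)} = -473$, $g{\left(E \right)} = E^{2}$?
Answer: $138377$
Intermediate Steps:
$Z{\left(S \right)} = 266$ ($Z{\left(S \right)} = 3 - \left(5^{2} - 288\right) = 3 - \left(25 - 288\right) = 3 - -263 = 3 + 263 = 266$)
$\left(138584 + f{\left(433,-525 \right)}\right) + Z{\left(\frac{166}{-340} \right)} = \left(138584 - 473\right) + 266 = 138111 + 266 = 138377$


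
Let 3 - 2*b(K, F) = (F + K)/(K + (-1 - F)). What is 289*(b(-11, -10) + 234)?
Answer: 266169/4 ≈ 66542.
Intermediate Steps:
b(K, F) = 3/2 - (F + K)/(2*(-1 + K - F)) (b(K, F) = 3/2 - (F + K)/(2*(K + (-1 - F))) = 3/2 - (F + K)/(2*(-1 + K - F)))
289*(b(-11, -10) + 234) = 289*((3/2 - 1*(-11) + 2*(-10))/(1 - 10 - 1*(-11)) + 234) = 289*((3/2 + 11 - 20)/(1 - 10 + 11) + 234) = 289*(-15/2/2 + 234) = 289*((1/2)*(-15/2) + 234) = 289*(-15/4 + 234) = 289*(921/4) = 266169/4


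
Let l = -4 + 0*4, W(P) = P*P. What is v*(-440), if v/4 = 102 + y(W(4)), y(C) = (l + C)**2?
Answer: -432960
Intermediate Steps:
W(P) = P**2
l = -4 (l = -4 + 0 = -4)
y(C) = (-4 + C)**2
v = 984 (v = 4*(102 + (-4 + 4**2)**2) = 4*(102 + (-4 + 16)**2) = 4*(102 + 12**2) = 4*(102 + 144) = 4*246 = 984)
v*(-440) = 984*(-440) = -432960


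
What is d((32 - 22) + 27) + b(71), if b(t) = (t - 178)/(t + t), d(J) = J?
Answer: 5147/142 ≈ 36.246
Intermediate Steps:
b(t) = (-178 + t)/(2*t) (b(t) = (-178 + t)/((2*t)) = (-178 + t)*(1/(2*t)) = (-178 + t)/(2*t))
d((32 - 22) + 27) + b(71) = ((32 - 22) + 27) + (1/2)*(-178 + 71)/71 = (10 + 27) + (1/2)*(1/71)*(-107) = 37 - 107/142 = 5147/142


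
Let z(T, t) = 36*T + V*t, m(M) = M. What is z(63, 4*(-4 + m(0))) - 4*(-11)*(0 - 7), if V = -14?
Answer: 2184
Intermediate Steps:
z(T, t) = -14*t + 36*T (z(T, t) = 36*T - 14*t = -14*t + 36*T)
z(63, 4*(-4 + m(0))) - 4*(-11)*(0 - 7) = (-56*(-4 + 0) + 36*63) - 4*(-11)*(0 - 7) = (-56*(-4) + 2268) - (-44)*(-7) = (-14*(-16) + 2268) - 1*308 = (224 + 2268) - 308 = 2492 - 308 = 2184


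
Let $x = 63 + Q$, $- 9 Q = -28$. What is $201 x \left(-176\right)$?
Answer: $- \frac{7016240}{3} \approx -2.3387 \cdot 10^{6}$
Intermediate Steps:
$Q = \frac{28}{9}$ ($Q = \left(- \frac{1}{9}\right) \left(-28\right) = \frac{28}{9} \approx 3.1111$)
$x = \frac{595}{9}$ ($x = 63 + \frac{28}{9} = \frac{595}{9} \approx 66.111$)
$201 x \left(-176\right) = 201 \cdot \frac{595}{9} \left(-176\right) = \frac{39865}{3} \left(-176\right) = - \frac{7016240}{3}$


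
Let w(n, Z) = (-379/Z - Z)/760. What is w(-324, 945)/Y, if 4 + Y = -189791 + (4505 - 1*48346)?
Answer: 223351/41949343800 ≈ 5.3243e-6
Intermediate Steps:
w(n, Z) = -379/(760*Z) - Z/760 (w(n, Z) = (-Z - 379/Z)*(1/760) = -379/(760*Z) - Z/760)
Y = -233636 (Y = -4 + (-189791 + (4505 - 1*48346)) = -4 + (-189791 + (4505 - 48346)) = -4 + (-189791 - 43841) = -4 - 233632 = -233636)
w(-324, 945)/Y = ((1/760)*(-379 - 1*945**2)/945)/(-233636) = ((1/760)*(1/945)*(-379 - 1*893025))*(-1/233636) = ((1/760)*(1/945)*(-379 - 893025))*(-1/233636) = ((1/760)*(1/945)*(-893404))*(-1/233636) = -223351/179550*(-1/233636) = 223351/41949343800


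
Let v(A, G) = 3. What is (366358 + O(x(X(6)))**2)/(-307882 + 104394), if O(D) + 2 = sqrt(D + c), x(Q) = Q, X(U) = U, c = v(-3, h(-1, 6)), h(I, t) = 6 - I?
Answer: -366359/203488 ≈ -1.8004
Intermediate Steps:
c = 3
O(D) = -2 + sqrt(3 + D) (O(D) = -2 + sqrt(D + 3) = -2 + sqrt(3 + D))
(366358 + O(x(X(6)))**2)/(-307882 + 104394) = (366358 + (-2 + sqrt(3 + 6))**2)/(-307882 + 104394) = (366358 + (-2 + sqrt(9))**2)/(-203488) = (366358 + (-2 + 3)**2)*(-1/203488) = (366358 + 1**2)*(-1/203488) = (366358 + 1)*(-1/203488) = 366359*(-1/203488) = -366359/203488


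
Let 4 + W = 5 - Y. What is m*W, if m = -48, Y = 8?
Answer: 336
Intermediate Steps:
W = -7 (W = -4 + (5 - 1*8) = -4 + (5 - 8) = -4 - 3 = -7)
m*W = -48*(-7) = 336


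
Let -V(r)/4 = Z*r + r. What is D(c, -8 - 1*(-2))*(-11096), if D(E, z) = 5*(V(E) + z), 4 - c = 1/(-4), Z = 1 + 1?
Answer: 3162360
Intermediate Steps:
Z = 2
V(r) = -12*r (V(r) = -4*(2*r + r) = -12*r)
c = 17/4 (c = 4 - 1/(-4) = 4 - 1*(-1/4) = 4 + 1/4 = 17/4 ≈ 4.2500)
D(E, z) = -60*E + 5*z (D(E, z) = 5*(-12*E + z) = 5*(z - 12*E) = -60*E + 5*z)
D(c, -8 - 1*(-2))*(-11096) = (-60*17/4 + 5*(-8 - 1*(-2)))*(-11096) = (-255 + 5*(-8 + 2))*(-11096) = (-255 + 5*(-6))*(-11096) = (-255 - 30)*(-11096) = -285*(-11096) = 3162360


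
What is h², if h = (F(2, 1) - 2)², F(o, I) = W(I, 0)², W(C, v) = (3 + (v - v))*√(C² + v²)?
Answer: 2401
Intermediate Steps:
W(C, v) = 3*√(C² + v²) (W(C, v) = (3 + 0)*√(C² + v²) = 3*√(C² + v²))
F(o, I) = 9*I² (F(o, I) = (3*√(I² + 0²))² = (3*√(I² + 0))² = (3*√(I²))² = 9*I²)
h = 49 (h = (9*1² - 2)² = (9*1 - 2)² = (9 - 2)² = 7² = 49)
h² = 49² = 2401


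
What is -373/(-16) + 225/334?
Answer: 64091/2672 ≈ 23.986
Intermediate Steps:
-373/(-16) + 225/334 = -373*(-1/16) + 225*(1/334) = 373/16 + 225/334 = 64091/2672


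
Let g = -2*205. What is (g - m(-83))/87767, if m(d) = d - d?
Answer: -410/87767 ≈ -0.0046715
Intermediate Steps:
g = -410
m(d) = 0
(g - m(-83))/87767 = (-410 - 1*0)/87767 = (-410 + 0)*(1/87767) = -410*1/87767 = -410/87767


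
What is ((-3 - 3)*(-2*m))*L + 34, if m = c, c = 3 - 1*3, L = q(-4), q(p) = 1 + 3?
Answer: 34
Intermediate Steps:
q(p) = 4
L = 4
c = 0 (c = 3 - 3 = 0)
m = 0
((-3 - 3)*(-2*m))*L + 34 = ((-3 - 3)*(-2*0))*4 + 34 = -6*0*4 + 34 = 0*4 + 34 = 0 + 34 = 34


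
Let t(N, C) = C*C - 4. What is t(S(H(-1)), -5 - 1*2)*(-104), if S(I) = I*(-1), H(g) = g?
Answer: -4680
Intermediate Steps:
S(I) = -I
t(N, C) = -4 + C² (t(N, C) = C² - 4 = -4 + C²)
t(S(H(-1)), -5 - 1*2)*(-104) = (-4 + (-5 - 1*2)²)*(-104) = (-4 + (-5 - 2)²)*(-104) = (-4 + (-7)²)*(-104) = (-4 + 49)*(-104) = 45*(-104) = -4680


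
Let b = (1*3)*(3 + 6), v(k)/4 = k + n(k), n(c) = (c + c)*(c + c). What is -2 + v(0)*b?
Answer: -2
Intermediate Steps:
n(c) = 4*c² (n(c) = (2*c)*(2*c) = 4*c²)
v(k) = 4*k + 16*k² (v(k) = 4*(k + 4*k²) = 4*k + 16*k²)
b = 27 (b = 3*9 = 27)
-2 + v(0)*b = -2 + (4*0*(1 + 4*0))*27 = -2 + (4*0*(1 + 0))*27 = -2 + (4*0*1)*27 = -2 + 0*27 = -2 + 0 = -2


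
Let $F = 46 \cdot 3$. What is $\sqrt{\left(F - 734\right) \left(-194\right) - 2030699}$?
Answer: $5 i \sqrt{76603} \approx 1383.9 i$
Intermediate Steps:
$F = 138$
$\sqrt{\left(F - 734\right) \left(-194\right) - 2030699} = \sqrt{\left(138 - 734\right) \left(-194\right) - 2030699} = \sqrt{\left(-596\right) \left(-194\right) - 2030699} = \sqrt{115624 - 2030699} = \sqrt{-1915075} = 5 i \sqrt{76603}$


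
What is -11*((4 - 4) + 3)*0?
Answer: 0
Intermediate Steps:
-11*((4 - 4) + 3)*0 = -11*(0 + 3)*0 = -11*3*0 = -33*0 = 0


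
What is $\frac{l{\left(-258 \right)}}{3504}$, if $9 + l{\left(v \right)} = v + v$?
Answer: $- \frac{175}{1168} \approx -0.14983$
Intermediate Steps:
$l{\left(v \right)} = -9 + 2 v$ ($l{\left(v \right)} = -9 + \left(v + v\right) = -9 + 2 v$)
$\frac{l{\left(-258 \right)}}{3504} = \frac{-9 + 2 \left(-258\right)}{3504} = \left(-9 - 516\right) \frac{1}{3504} = \left(-525\right) \frac{1}{3504} = - \frac{175}{1168}$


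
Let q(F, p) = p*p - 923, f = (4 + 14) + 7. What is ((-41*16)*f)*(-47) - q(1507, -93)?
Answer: 763074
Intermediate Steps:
f = 25 (f = 18 + 7 = 25)
q(F, p) = -923 + p² (q(F, p) = p² - 923 = -923 + p²)
((-41*16)*f)*(-47) - q(1507, -93) = (-41*16*25)*(-47) - (-923 + (-93)²) = -656*25*(-47) - (-923 + 8649) = -16400*(-47) - 1*7726 = 770800 - 7726 = 763074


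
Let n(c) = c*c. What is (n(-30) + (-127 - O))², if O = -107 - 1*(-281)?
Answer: 358801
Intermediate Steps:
O = 174 (O = -107 + 281 = 174)
n(c) = c²
(n(-30) + (-127 - O))² = ((-30)² + (-127 - 1*174))² = (900 + (-127 - 174))² = (900 - 301)² = 599² = 358801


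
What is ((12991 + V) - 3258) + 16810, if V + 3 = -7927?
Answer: 18613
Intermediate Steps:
V = -7930 (V = -3 - 7927 = -7930)
((12991 + V) - 3258) + 16810 = ((12991 - 7930) - 3258) + 16810 = (5061 - 3258) + 16810 = 1803 + 16810 = 18613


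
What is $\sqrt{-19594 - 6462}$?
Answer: $2 i \sqrt{6514} \approx 161.42 i$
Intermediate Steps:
$\sqrt{-19594 - 6462} = \sqrt{-26056} = 2 i \sqrt{6514}$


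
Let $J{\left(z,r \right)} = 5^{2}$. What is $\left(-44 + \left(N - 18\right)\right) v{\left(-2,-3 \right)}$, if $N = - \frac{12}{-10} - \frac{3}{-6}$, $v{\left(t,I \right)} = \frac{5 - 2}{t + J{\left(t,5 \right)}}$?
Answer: $- \frac{1809}{230} \approx -7.8652$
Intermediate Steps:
$J{\left(z,r \right)} = 25$
$v{\left(t,I \right)} = \frac{3}{25 + t}$ ($v{\left(t,I \right)} = \frac{5 - 2}{t + 25} = \frac{3}{25 + t}$)
$N = \frac{17}{10}$ ($N = \left(-12\right) \left(- \frac{1}{10}\right) - - \frac{1}{2} = \frac{6}{5} + \frac{1}{2} = \frac{17}{10} \approx 1.7$)
$\left(-44 + \left(N - 18\right)\right) v{\left(-2,-3 \right)} = \left(-44 + \left(\frac{17}{10} - 18\right)\right) \frac{3}{25 - 2} = \left(-44 + \left(\frac{17}{10} - 18\right)\right) \frac{3}{23} = \left(-44 - \frac{163}{10}\right) 3 \cdot \frac{1}{23} = \left(- \frac{603}{10}\right) \frac{3}{23} = - \frac{1809}{230}$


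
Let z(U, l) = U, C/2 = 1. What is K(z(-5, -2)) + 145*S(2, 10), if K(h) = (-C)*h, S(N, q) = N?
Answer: 300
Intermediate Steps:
C = 2 (C = 2*1 = 2)
K(h) = -2*h (K(h) = (-1*2)*h = -2*h)
K(z(-5, -2)) + 145*S(2, 10) = -2*(-5) + 145*2 = 10 + 290 = 300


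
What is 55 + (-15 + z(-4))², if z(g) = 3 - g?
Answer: 119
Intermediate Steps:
55 + (-15 + z(-4))² = 55 + (-15 + (3 - 1*(-4)))² = 55 + (-15 + (3 + 4))² = 55 + (-15 + 7)² = 55 + (-8)² = 55 + 64 = 119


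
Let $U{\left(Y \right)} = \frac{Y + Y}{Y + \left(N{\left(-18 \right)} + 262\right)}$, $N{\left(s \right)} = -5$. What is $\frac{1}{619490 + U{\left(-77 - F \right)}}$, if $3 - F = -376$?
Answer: $\frac{199}{123279422} \approx 1.6142 \cdot 10^{-6}$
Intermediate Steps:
$F = 379$ ($F = 3 - -376 = 3 + 376 = 379$)
$U{\left(Y \right)} = \frac{2 Y}{257 + Y}$ ($U{\left(Y \right)} = \frac{Y + Y}{Y + \left(-5 + 262\right)} = \frac{2 Y}{Y + 257} = \frac{2 Y}{257 + Y}$)
$\frac{1}{619490 + U{\left(-77 - F \right)}} = \frac{1}{619490 + \frac{2 \left(-77 - 379\right)}{257 - 456}} = \frac{1}{619490 + 2 \left(-456\right) \frac{1}{257 - 456}} = \frac{1}{619490 + 2 \left(-456\right) \frac{1}{-199}} = \frac{1}{619490 + 2 \left(-456\right) \left(- \frac{1}{199}\right)} = \frac{1}{619490 + \frac{912}{199}} = \frac{1}{\frac{123279422}{199}} = \frac{199}{123279422}$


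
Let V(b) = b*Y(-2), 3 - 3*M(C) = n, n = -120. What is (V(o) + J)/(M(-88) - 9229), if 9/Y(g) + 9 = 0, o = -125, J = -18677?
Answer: 4638/2297 ≈ 2.0192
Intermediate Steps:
Y(g) = -1 (Y(g) = 9/(-9 + 0) = 9/(-9) = 9*(-⅑) = -1)
M(C) = 41 (M(C) = 1 - ⅓*(-120) = 1 + 40 = 41)
V(b) = -b (V(b) = b*(-1) = -b)
(V(o) + J)/(M(-88) - 9229) = (-1*(-125) - 18677)/(41 - 9229) = (125 - 18677)/(-9188) = -18552*(-1/9188) = 4638/2297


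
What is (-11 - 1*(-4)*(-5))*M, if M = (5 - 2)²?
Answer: -279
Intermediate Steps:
M = 9 (M = 3² = 9)
(-11 - 1*(-4)*(-5))*M = (-11 - 1*(-4)*(-5))*9 = (-11 + 4*(-5))*9 = (-11 - 20)*9 = -31*9 = -279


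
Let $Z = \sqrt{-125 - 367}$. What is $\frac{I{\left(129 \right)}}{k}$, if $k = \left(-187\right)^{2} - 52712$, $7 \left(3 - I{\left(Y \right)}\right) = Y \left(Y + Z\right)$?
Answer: $\frac{16620}{124201} + \frac{258 i \sqrt{123}}{124201} \approx 0.13382 + 0.023038 i$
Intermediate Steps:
$Z = 2 i \sqrt{123}$ ($Z = \sqrt{-492} = 2 i \sqrt{123} \approx 22.181 i$)
$I{\left(Y \right)} = 3 - \frac{Y \left(Y + 2 i \sqrt{123}\right)}{7}$
$k = -17743$ ($k = 34969 - 52712 = -17743$)
$\frac{I{\left(129 \right)}}{k} = \frac{3 - \frac{129^{2}}{7} - \frac{2}{7} i 129 \sqrt{123}}{-17743} = \left(3 - \frac{16641}{7} - \frac{258 i \sqrt{123}}{7}\right) \left(- \frac{1}{17743}\right) = \left(- \frac{16620}{7} - \frac{258 i \sqrt{123}}{7}\right) \left(- \frac{1}{17743}\right) = \frac{16620}{124201} + \frac{258 i \sqrt{123}}{124201}$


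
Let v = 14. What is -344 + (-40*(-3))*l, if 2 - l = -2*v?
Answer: 3256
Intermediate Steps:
l = 30 (l = 2 - (-2)*14 = 2 - 1*(-28) = 2 + 28 = 30)
-344 + (-40*(-3))*l = -344 - 40*(-3)*30 = -344 + 120*30 = -344 + 3600 = 3256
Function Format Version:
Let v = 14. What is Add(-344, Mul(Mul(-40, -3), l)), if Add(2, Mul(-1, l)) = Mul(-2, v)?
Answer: 3256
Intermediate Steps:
l = 30 (l = Add(2, Mul(-1, Mul(-2, 14))) = Add(2, Mul(-1, -28)) = Add(2, 28) = 30)
Add(-344, Mul(Mul(-40, -3), l)) = Add(-344, Mul(Mul(-40, -3), 30)) = Add(-344, Mul(120, 30)) = Add(-344, 3600) = 3256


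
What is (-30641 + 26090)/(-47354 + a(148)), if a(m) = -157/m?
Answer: 224516/2336183 ≈ 0.096104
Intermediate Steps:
(-30641 + 26090)/(-47354 + a(148)) = (-30641 + 26090)/(-47354 - 157/148) = -4551/(-47354 - 157*1/148) = -4551/(-47354 - 157/148) = -4551/(-7008549/148) = -4551*(-148/7008549) = 224516/2336183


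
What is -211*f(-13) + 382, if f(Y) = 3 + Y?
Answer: 2492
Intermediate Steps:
-211*f(-13) + 382 = -211*(3 - 13) + 382 = -211*(-10) + 382 = 2110 + 382 = 2492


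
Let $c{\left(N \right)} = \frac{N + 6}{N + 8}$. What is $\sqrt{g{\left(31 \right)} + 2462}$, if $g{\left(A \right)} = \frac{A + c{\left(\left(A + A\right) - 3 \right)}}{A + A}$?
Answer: $\frac{\sqrt{10623117665}}{2077} \approx 49.624$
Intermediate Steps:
$c{\left(N \right)} = \frac{6 + N}{8 + N}$
$g{\left(A \right)} = \frac{A + \frac{3 + 2 A}{5 + 2 A}}{2 A}$ ($g{\left(A \right)} = \frac{A + \frac{6 + \left(\left(A + A\right) - 3\right)}{8 + \left(\left(A + A\right) - 3\right)}}{A + A} = \frac{A + \frac{6 + \left(2 A - 3\right)}{8 + \left(2 A - 3\right)}}{2 A} = \left(A + \frac{6 + \left(-3 + 2 A\right)}{8 + \left(-3 + 2 A\right)}\right) \frac{1}{2 A} = \left(A + \frac{3 + 2 A}{5 + 2 A}\right) \frac{1}{2 A} = \frac{A + \frac{3 + 2 A}{5 + 2 A}}{2 A}$)
$\sqrt{g{\left(31 \right)} + 2462} = \sqrt{\frac{3 + 2 \cdot 31^{2} + 7 \cdot 31}{2 \cdot 31 \left(5 + 2 \cdot 31\right)} + 2462} = \sqrt{\frac{1}{2} \cdot \frac{1}{31} \frac{1}{5 + 62} \left(3 + 2 \cdot 961 + 217\right) + 2462} = \sqrt{\frac{1}{2} \cdot \frac{1}{31} \cdot \frac{1}{67} \left(3 + 1922 + 217\right) + 2462} = \sqrt{\frac{1}{2} \cdot \frac{1}{31} \cdot \frac{1}{67} \cdot 2142 + 2462} = \sqrt{\frac{1071}{2077} + 2462} = \sqrt{\frac{5114645}{2077}} = \frac{\sqrt{10623117665}}{2077}$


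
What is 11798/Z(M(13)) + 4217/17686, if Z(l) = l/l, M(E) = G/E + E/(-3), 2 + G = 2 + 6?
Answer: 208663645/17686 ≈ 11798.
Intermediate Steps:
G = 6 (G = -2 + (2 + 6) = -2 + 8 = 6)
M(E) = 6/E - E/3 (M(E) = 6/E + E/(-3) = 6/E + E*(-⅓) = 6/E - E/3)
Z(l) = 1
11798/Z(M(13)) + 4217/17686 = 11798/1 + 4217/17686 = 11798*1 + 4217*(1/17686) = 11798 + 4217/17686 = 208663645/17686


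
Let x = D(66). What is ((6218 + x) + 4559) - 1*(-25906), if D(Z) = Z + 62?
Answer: 36811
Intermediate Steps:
D(Z) = 62 + Z
x = 128 (x = 62 + 66 = 128)
((6218 + x) + 4559) - 1*(-25906) = ((6218 + 128) + 4559) - 1*(-25906) = (6346 + 4559) + 25906 = 10905 + 25906 = 36811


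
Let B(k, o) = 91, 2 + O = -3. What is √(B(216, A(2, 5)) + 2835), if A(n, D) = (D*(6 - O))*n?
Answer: √2926 ≈ 54.093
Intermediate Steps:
O = -5 (O = -2 - 3 = -5)
A(n, D) = 11*D*n (A(n, D) = (D*(6 - 1*(-5)))*n = (D*(6 + 5))*n = (D*11)*n = (11*D)*n = 11*D*n)
√(B(216, A(2, 5)) + 2835) = √(91 + 2835) = √2926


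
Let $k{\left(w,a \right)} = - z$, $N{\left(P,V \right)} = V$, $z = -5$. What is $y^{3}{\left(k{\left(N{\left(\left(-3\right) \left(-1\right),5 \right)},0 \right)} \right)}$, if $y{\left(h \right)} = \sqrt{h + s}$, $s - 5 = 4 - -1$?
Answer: $15 \sqrt{15} \approx 58.095$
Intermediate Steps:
$s = 10$ ($s = 5 + \left(4 - -1\right) = 5 + \left(4 + 1\right) = 5 + 5 = 10$)
$k{\left(w,a \right)} = 5$ ($k{\left(w,a \right)} = \left(-1\right) \left(-5\right) = 5$)
$y{\left(h \right)} = \sqrt{10 + h}$ ($y{\left(h \right)} = \sqrt{h + 10} = \sqrt{10 + h}$)
$y^{3}{\left(k{\left(N{\left(\left(-3\right) \left(-1\right),5 \right)},0 \right)} \right)} = \left(\sqrt{10 + 5}\right)^{3} = \left(\sqrt{15}\right)^{3} = 15 \sqrt{15}$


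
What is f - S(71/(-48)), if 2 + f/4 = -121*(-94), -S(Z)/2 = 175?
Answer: 45838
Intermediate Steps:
S(Z) = -350 (S(Z) = -2*175 = -350)
f = 45488 (f = -8 + 4*(-121*(-94)) = -8 + 4*11374 = -8 + 45496 = 45488)
f - S(71/(-48)) = 45488 - 1*(-350) = 45488 + 350 = 45838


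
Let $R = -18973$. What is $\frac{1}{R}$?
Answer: $- \frac{1}{18973} \approx -5.2706 \cdot 10^{-5}$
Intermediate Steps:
$\frac{1}{R} = \frac{1}{-18973} = - \frac{1}{18973}$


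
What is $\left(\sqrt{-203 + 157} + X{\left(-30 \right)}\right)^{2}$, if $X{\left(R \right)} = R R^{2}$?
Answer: $\left(-27000 + i \sqrt{46}\right)^{2} \approx 7.29 \cdot 10^{8} - 3.66 \cdot 10^{5} i$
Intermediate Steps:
$X{\left(R \right)} = R^{3}$
$\left(\sqrt{-203 + 157} + X{\left(-30 \right)}\right)^{2} = \left(\sqrt{-203 + 157} + \left(-30\right)^{3}\right)^{2} = \left(\sqrt{-46} - 27000\right)^{2} = \left(i \sqrt{46} - 27000\right)^{2} = \left(-27000 + i \sqrt{46}\right)^{2}$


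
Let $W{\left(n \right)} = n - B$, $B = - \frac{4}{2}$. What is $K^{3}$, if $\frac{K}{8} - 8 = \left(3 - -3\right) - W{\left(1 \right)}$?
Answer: $681472$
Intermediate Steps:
$B = -2$ ($B = \left(-4\right) \frac{1}{2} = -2$)
$W{\left(n \right)} = 2 + n$ ($W{\left(n \right)} = n - -2 = n + 2 = 2 + n$)
$K = 88$ ($K = 64 + 8 \left(\left(3 - -3\right) - \left(2 + 1\right)\right) = 64 + 8 \left(\left(3 + 3\right) - 3\right) = 64 + 8 \left(6 - 3\right) = 64 + 8 \cdot 3 = 64 + 24 = 88$)
$K^{3} = 88^{3} = 681472$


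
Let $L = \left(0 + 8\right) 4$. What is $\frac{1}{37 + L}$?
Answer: $\frac{1}{69} \approx 0.014493$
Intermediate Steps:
$L = 32$ ($L = 8 \cdot 4 = 32$)
$\frac{1}{37 + L} = \frac{1}{37 + 32} = \frac{1}{69}$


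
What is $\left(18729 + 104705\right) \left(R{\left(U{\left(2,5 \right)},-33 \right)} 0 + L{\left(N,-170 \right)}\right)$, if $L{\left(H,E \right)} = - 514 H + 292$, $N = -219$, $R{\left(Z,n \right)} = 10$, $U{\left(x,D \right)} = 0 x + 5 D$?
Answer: $13930514372$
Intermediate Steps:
$U{\left(x,D \right)} = 5 D$ ($U{\left(x,D \right)} = 0 + 5 D = 5 D$)
$L{\left(H,E \right)} = 292 - 514 H$
$\left(18729 + 104705\right) \left(R{\left(U{\left(2,5 \right)},-33 \right)} 0 + L{\left(N,-170 \right)}\right) = \left(18729 + 104705\right) \left(10 \cdot 0 + \left(292 - -112566\right)\right) = 123434 \left(0 + \left(292 + 112566\right)\right) = 123434 \left(0 + 112858\right) = 123434 \cdot 112858 = 13930514372$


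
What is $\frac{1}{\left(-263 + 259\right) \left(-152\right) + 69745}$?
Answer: $\frac{1}{70353} \approx 1.4214 \cdot 10^{-5}$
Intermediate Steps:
$\frac{1}{\left(-263 + 259\right) \left(-152\right) + 69745} = \frac{1}{\left(-4\right) \left(-152\right) + 69745} = \frac{1}{608 + 69745} = \frac{1}{70353}$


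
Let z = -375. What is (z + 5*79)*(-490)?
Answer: -9800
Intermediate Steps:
(z + 5*79)*(-490) = (-375 + 5*79)*(-490) = (-375 + 395)*(-490) = 20*(-490) = -9800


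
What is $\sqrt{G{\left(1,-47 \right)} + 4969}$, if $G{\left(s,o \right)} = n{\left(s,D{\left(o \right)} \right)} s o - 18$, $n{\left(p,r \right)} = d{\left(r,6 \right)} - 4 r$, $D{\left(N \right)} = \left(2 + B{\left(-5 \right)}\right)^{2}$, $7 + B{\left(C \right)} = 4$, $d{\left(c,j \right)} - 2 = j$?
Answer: $\sqrt{4763} \approx 69.015$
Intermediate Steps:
$d{\left(c,j \right)} = 2 + j$
$B{\left(C \right)} = -3$ ($B{\left(C \right)} = -7 + 4 = -3$)
$D{\left(N \right)} = 1$ ($D{\left(N \right)} = \left(2 - 3\right)^{2} = \left(-1\right)^{2} = 1$)
$n{\left(p,r \right)} = 8 - 4 r$ ($n{\left(p,r \right)} = \left(2 + 6\right) - 4 r = 8 - 4 r$)
$G{\left(s,o \right)} = -18 + 4 o s$ ($G{\left(s,o \right)} = \left(8 - 4\right) s o - 18 = 4 s o - 18 = 4 o s - 18 = -18 + 4 o s$)
$\sqrt{G{\left(1,-47 \right)} + 4969} = \sqrt{\left(-18 + 4 \left(-47\right) 1\right) + 4969} = \sqrt{\left(-18 - 188\right) + 4969} = \sqrt{-206 + 4969} = \sqrt{4763}$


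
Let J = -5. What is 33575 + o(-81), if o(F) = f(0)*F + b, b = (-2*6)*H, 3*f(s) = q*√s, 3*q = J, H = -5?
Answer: 33635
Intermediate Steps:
q = -5/3 (q = (⅓)*(-5) = -5/3 ≈ -1.6667)
f(s) = -5*√s/9 (f(s) = (-5*√s/3)/3 = -5*√s/9)
b = 60 (b = -2*6*(-5) = -12*(-5) = 60)
o(F) = 60 (o(F) = (-5*√0/9)*F + 60 = (-5/9*0)*F + 60 = 0*F + 60 = 0 + 60 = 60)
33575 + o(-81) = 33575 + 60 = 33635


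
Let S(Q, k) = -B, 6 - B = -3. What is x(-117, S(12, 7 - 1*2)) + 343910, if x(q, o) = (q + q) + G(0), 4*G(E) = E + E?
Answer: 343676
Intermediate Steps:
B = 9 (B = 6 - 1*(-3) = 6 + 3 = 9)
S(Q, k) = -9 (S(Q, k) = -1*9 = -9)
G(E) = E/2 (G(E) = (E + E)/4 = (2*E)/4 = E/2)
x(q, o) = 2*q (x(q, o) = (q + q) + (½)*0 = 2*q + 0 = 2*q)
x(-117, S(12, 7 - 1*2)) + 343910 = 2*(-117) + 343910 = -234 + 343910 = 343676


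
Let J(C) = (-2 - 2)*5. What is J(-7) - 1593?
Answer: -1613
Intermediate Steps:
J(C) = -20 (J(C) = -4*5 = -20)
J(-7) - 1593 = -20 - 1593 = -1613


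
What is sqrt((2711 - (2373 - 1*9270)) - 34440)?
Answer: 16*I*sqrt(97) ≈ 157.58*I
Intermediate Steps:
sqrt((2711 - (2373 - 1*9270)) - 34440) = sqrt((2711 - (2373 - 9270)) - 34440) = sqrt((2711 - 1*(-6897)) - 34440) = sqrt((2711 + 6897) - 34440) = sqrt(9608 - 34440) = sqrt(-24832) = 16*I*sqrt(97)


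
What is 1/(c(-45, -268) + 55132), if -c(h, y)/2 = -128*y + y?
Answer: -1/12940 ≈ -7.7280e-5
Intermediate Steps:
c(h, y) = 254*y (c(h, y) = -2*(-128*y + y) = -(-254)*y = 254*y)
1/(c(-45, -268) + 55132) = 1/(254*(-268) + 55132) = 1/(-68072 + 55132) = 1/(-12940) = -1/12940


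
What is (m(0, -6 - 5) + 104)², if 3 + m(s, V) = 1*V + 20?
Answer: 12100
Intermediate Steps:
m(s, V) = 17 + V (m(s, V) = -3 + (1*V + 20) = -3 + (V + 20) = -3 + (20 + V) = 17 + V)
(m(0, -6 - 5) + 104)² = ((17 + (-6 - 5)) + 104)² = ((17 - 11) + 104)² = (6 + 104)² = 110² = 12100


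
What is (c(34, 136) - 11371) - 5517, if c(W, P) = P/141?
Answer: -2381072/141 ≈ -16887.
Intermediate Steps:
c(W, P) = P/141 (c(W, P) = P*(1/141) = P/141)
(c(34, 136) - 11371) - 5517 = ((1/141)*136 - 11371) - 5517 = (136/141 - 11371) - 5517 = -1603175/141 - 5517 = -2381072/141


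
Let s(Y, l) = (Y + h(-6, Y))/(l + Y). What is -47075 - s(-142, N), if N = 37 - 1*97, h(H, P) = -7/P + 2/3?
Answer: -4050958087/86052 ≈ -47076.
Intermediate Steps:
h(H, P) = ⅔ - 7/P (h(H, P) = -7/P + 2*(⅓) = -7/P + ⅔ = ⅔ - 7/P)
N = -60 (N = 37 - 97 = -60)
s(Y, l) = (⅔ + Y - 7/Y)/(Y + l) (s(Y, l) = (Y + (⅔ - 7/Y))/(l + Y) = (⅔ + Y - 7/Y)/(Y + l))
-47075 - s(-142, N) = -47075 - (-7 + (-142)² + (⅔)*(-142))/((-142)*(-142 - 60)) = -47075 - (-1)*(-7 + 20164 - 284/3)/(142*(-202)) = -47075 - (-1)*(-1)*60187/(142*202*3) = -47075 - 1*60187/86052 = -47075 - 60187/86052 = -4050958087/86052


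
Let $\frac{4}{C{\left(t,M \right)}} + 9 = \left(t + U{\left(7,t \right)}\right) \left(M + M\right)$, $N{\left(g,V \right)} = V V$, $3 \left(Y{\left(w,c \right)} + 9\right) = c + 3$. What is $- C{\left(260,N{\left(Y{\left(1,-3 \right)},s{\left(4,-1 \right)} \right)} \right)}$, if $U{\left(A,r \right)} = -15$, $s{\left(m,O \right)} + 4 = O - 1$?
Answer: $- \frac{4}{17631} \approx -0.00022687$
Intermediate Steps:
$s{\left(m,O \right)} = -5 + O$ ($s{\left(m,O \right)} = -4 + \left(O - 1\right) = -4 + \left(-1 + O\right) = -5 + O$)
$Y{\left(w,c \right)} = -8 + \frac{c}{3}$ ($Y{\left(w,c \right)} = -9 + \frac{c + 3}{3} = -9 + \frac{3 + c}{3} = -9 + \left(1 + \frac{c}{3}\right) = -8 + \frac{c}{3}$)
$N{\left(g,V \right)} = V^{2}$
$C{\left(t,M \right)} = \frac{4}{-9 + 2 M \left(-15 + t\right)}$ ($C{\left(t,M \right)} = \frac{4}{-9 + \left(t - 15\right) \left(M + M\right)} = \frac{4}{-9 + \left(-15 + t\right) 2 M} = \frac{4}{-9 + 2 M \left(-15 + t\right)}$)
$- C{\left(260,N{\left(Y{\left(1,-3 \right)},s{\left(4,-1 \right)} \right)} \right)} = - \frac{4}{-9 - 30 \left(-5 - 1\right)^{2} + 2 \left(-5 - 1\right)^{2} \cdot 260} = - \frac{4}{-9 - 30 \left(-6\right)^{2} + 2 \left(-6\right)^{2} \cdot 260} = - \frac{4}{-9 - 1080 + 2 \cdot 36 \cdot 260} = - \frac{4}{-9 - 1080 + 18720} = - \frac{4}{17631}$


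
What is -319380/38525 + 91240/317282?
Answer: -9781850416/1222328905 ≈ -8.0026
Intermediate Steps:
-319380/38525 + 91240/317282 = -319380*1/38525 + 91240*(1/317282) = -63876/7705 + 45620/158641 = -9781850416/1222328905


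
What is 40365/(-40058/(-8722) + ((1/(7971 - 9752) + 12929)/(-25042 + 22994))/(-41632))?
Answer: 6682703594749378560/760387135371973 ≈ 8788.5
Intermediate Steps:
40365/(-40058/(-8722) + ((1/(7971 - 9752) + 12929)/(-25042 + 22994))/(-41632)) = 40365/(-40058*(-1/8722) + ((1/(-1781) + 12929)/(-2048))*(-1/41632)) = 40365/(20029/4361 + ((-1/1781 + 12929)*(-1/2048))*(-1/41632)) = 40365/(20029/4361 + ((23026548/1781)*(-1/2048))*(-1/41632)) = 40365/(20029/4361 - 5756637/911872*(-1/41632)) = 40365/(20029/4361 + 5756637/37963055104) = 40365/(760387135371973/165556883308544) = 40365*(165556883308544/760387135371973) = 6682703594749378560/760387135371973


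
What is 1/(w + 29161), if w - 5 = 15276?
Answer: 1/44442 ≈ 2.2501e-5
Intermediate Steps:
w = 15281 (w = 5 + 15276 = 15281)
1/(w + 29161) = 1/(15281 + 29161) = 1/44442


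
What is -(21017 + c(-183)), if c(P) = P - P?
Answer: -21017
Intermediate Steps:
c(P) = 0
-(21017 + c(-183)) = -(21017 + 0) = -1*21017 = -21017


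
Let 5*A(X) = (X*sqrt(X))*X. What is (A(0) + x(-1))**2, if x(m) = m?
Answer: 1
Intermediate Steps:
A(X) = X**(5/2)/5 (A(X) = ((X*sqrt(X))*X)/5 = (X**(3/2)*X)/5 = X**(5/2)/5)
(A(0) + x(-1))**2 = (0**(5/2)/5 - 1)**2 = ((1/5)*0 - 1)**2 = (0 - 1)**2 = (-1)**2 = 1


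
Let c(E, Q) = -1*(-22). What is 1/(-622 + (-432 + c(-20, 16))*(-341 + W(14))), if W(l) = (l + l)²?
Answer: -1/182252 ≈ -5.4869e-6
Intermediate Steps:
W(l) = 4*l² (W(l) = (2*l)² = 4*l²)
c(E, Q) = 22
1/(-622 + (-432 + c(-20, 16))*(-341 + W(14))) = 1/(-622 + (-432 + 22)*(-341 + 4*14²)) = 1/(-622 - 410*(-341 + 4*196)) = 1/(-622 - 410*(-341 + 784)) = 1/(-622 - 410*443) = 1/(-622 - 181630) = 1/(-182252) = -1/182252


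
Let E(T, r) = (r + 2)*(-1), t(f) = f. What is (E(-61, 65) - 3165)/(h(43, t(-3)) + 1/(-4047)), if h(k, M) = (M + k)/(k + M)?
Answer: -6539952/2023 ≈ -3232.8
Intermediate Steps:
E(T, r) = -2 - r (E(T, r) = (2 + r)*(-1) = -2 - r)
h(k, M) = 1 (h(k, M) = (M + k)/(M + k) = 1)
(E(-61, 65) - 3165)/(h(43, t(-3)) + 1/(-4047)) = ((-2 - 1*65) - 3165)/(1 + 1/(-4047)) = ((-2 - 65) - 3165)/(1 - 1/4047) = (-67 - 3165)/(4046/4047) = -3232*4047/4046 = -6539952/2023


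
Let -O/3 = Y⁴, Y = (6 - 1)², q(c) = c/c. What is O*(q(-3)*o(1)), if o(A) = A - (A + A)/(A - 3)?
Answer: -2343750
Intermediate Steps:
q(c) = 1
o(A) = A - 2*A/(-3 + A)
Y = 25 (Y = 5² = 25)
O = -1171875 (O = -3*25⁴ = -3*390625 = -1171875)
O*(q(-3)*o(1)) = -1171875*1*(-5 + 1)/(-3 + 1) = -1171875*1*(-4)/(-2) = -1171875*1*(-½)*(-4) = -1171875*2 = -2343750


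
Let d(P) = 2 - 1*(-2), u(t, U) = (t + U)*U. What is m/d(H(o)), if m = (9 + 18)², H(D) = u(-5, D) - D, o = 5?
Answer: 729/4 ≈ 182.25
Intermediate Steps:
u(t, U) = U*(U + t) (u(t, U) = (U + t)*U = U*(U + t))
H(D) = -D + D*(-5 + D) (H(D) = D*(D - 5) - D = D*(-5 + D) - D = -D + D*(-5 + D))
d(P) = 4 (d(P) = 2 + 2 = 4)
m = 729 (m = 27² = 729)
m/d(H(o)) = 729/4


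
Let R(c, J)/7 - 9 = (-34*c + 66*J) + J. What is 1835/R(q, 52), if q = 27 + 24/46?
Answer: 42205/411719 ≈ 0.10251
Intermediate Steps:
q = 633/23 (q = 27 + 24*(1/46) = 27 + 12/23 = 633/23 ≈ 27.522)
R(c, J) = 63 - 238*c + 469*J (R(c, J) = 63 + 7*((-34*c + 66*J) + J) = 63 + 7*(-34*c + 67*J) = 63 + (-238*c + 469*J) = 63 - 238*c + 469*J)
1835/R(q, 52) = 1835/(63 - 238*633/23 + 469*52) = 1835/(63 - 150654/23 + 24388) = 1835/(411719/23) = 1835*(23/411719) = 42205/411719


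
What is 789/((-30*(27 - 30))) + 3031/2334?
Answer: 19577/1945 ≈ 10.065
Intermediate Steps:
789/((-30*(27 - 30))) + 3031/2334 = 789/((-30*(-3))) + 3031*(1/2334) = 789/90 + 3031/2334 = 789*(1/90) + 3031/2334 = 263/30 + 3031/2334 = 19577/1945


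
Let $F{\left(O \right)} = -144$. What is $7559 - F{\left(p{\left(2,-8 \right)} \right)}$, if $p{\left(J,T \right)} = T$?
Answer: $7703$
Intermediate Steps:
$7559 - F{\left(p{\left(2,-8 \right)} \right)} = 7559 - -144 = 7559 + 144 = 7703$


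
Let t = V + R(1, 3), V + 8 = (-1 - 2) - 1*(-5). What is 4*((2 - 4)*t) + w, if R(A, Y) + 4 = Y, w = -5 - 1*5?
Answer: 46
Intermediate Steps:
w = -10 (w = -5 - 5 = -10)
R(A, Y) = -4 + Y
V = -6 (V = -8 + ((-1 - 2) - 1*(-5)) = -8 + (-3 + 5) = -8 + 2 = -6)
t = -7 (t = -6 + (-4 + 3) = -6 - 1 = -7)
4*((2 - 4)*t) + w = 4*((2 - 4)*(-7)) - 10 = 4*(-2*(-7)) - 10 = 4*14 - 10 = 56 - 10 = 46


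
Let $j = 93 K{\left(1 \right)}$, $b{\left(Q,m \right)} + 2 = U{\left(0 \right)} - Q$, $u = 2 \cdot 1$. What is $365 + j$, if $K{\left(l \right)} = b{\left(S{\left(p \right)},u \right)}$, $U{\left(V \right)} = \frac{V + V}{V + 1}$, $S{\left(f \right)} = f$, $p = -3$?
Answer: $458$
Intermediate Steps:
$u = 2$
$U{\left(V \right)} = \frac{2 V}{1 + V}$
$b{\left(Q,m \right)} = -2 - Q$ ($b{\left(Q,m \right)} = -2 + \left(2 \cdot 0 \frac{1}{1 + 0} - Q\right) = -2 + \left(2 \cdot 0 \cdot 1^{-1} - Q\right) = -2 + \left(2 \cdot 0 \cdot 1 - Q\right) = -2 + \left(0 - Q\right) = -2 - Q$)
$K{\left(l \right)} = 1$ ($K{\left(l \right)} = -2 - -3 = -2 + 3 = 1$)
$j = 93$ ($j = 93 \cdot 1 = 93$)
$365 + j = 365 + 93 = 458$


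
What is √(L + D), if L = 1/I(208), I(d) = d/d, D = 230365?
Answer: √230366 ≈ 479.96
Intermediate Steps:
I(d) = 1
L = 1 (L = 1/1 = 1)
√(L + D) = √(1 + 230365) = √230366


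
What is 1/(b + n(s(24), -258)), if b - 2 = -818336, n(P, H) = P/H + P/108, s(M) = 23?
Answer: -4644/3800342521 ≈ -1.2220e-6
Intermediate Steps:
n(P, H) = P/108 + P/H (n(P, H) = P/H + P*(1/108) = P/H + P/108 = P/108 + P/H)
b = -818334 (b = 2 - 818336 = -818334)
1/(b + n(s(24), -258)) = 1/(-818334 + ((1/108)*23 + 23/(-258))) = 1/(-818334 + (23/108 + 23*(-1/258))) = 1/(-818334 + (23/108 - 23/258)) = 1/(-818334 + 575/4644) = 1/(-3800342521/4644) = -4644/3800342521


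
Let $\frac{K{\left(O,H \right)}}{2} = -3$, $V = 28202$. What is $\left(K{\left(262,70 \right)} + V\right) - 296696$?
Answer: $-268500$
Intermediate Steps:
$K{\left(O,H \right)} = -6$ ($K{\left(O,H \right)} = 2 \left(-3\right) = -6$)
$\left(K{\left(262,70 \right)} + V\right) - 296696 = \left(-6 + 28202\right) - 296696 = 28196 - 296696 = -268500$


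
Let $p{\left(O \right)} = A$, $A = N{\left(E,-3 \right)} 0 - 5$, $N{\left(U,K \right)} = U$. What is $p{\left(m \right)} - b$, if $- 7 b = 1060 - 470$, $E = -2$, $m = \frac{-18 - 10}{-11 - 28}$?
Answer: $\frac{555}{7} \approx 79.286$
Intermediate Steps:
$m = \frac{28}{39}$ ($m = - \frac{28}{-39} = \left(-28\right) \left(- \frac{1}{39}\right) = \frac{28}{39} \approx 0.71795$)
$A = -5$ ($A = \left(-2\right) 0 - 5 = 0 - 5 = -5$)
$p{\left(O \right)} = -5$
$b = - \frac{590}{7}$ ($b = - \frac{1060 - 470}{7} = \left(- \frac{1}{7}\right) 590 = - \frac{590}{7} \approx -84.286$)
$p{\left(m \right)} - b = -5 - - \frac{590}{7} = -5 + \frac{590}{7} = \frac{555}{7}$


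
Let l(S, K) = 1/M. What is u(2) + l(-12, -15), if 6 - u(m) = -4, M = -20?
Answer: 199/20 ≈ 9.9500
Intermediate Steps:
l(S, K) = -1/20 (l(S, K) = 1/(-20) = -1/20)
u(m) = 10 (u(m) = 6 - 1*(-4) = 6 + 4 = 10)
u(2) + l(-12, -15) = 10 - 1/20 = 199/20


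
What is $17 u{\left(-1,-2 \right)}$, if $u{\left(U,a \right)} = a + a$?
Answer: $-68$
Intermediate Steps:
$u{\left(U,a \right)} = 2 a$
$17 u{\left(-1,-2 \right)} = 17 \cdot 2 \left(-2\right) = 17 \left(-4\right) = -68$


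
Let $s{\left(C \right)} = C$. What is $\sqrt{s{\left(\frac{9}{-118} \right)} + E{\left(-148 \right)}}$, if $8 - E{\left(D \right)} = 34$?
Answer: $\frac{i \sqrt{363086}}{118} \approx 5.1065 i$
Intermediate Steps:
$E{\left(D \right)} = -26$ ($E{\left(D \right)} = 8 - 34 = -26$)
$\sqrt{s{\left(\frac{9}{-118} \right)} + E{\left(-148 \right)}} = \sqrt{\frac{9}{-118} - 26} = \sqrt{9 \left(- \frac{1}{118}\right) - 26} = \sqrt{- \frac{9}{118} - 26} = \sqrt{- \frac{3077}{118}} = \frac{i \sqrt{363086}}{118}$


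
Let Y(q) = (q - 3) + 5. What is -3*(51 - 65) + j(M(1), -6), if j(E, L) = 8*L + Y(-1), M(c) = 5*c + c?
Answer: -5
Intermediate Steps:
M(c) = 6*c
Y(q) = 2 + q (Y(q) = (-3 + q) + 5 = 2 + q)
j(E, L) = 1 + 8*L (j(E, L) = 8*L + (2 - 1) = 8*L + 1 = 1 + 8*L)
-3*(51 - 65) + j(M(1), -6) = -3*(51 - 65) + (1 + 8*(-6)) = -3*(-14) + (1 - 48) = 42 - 47 = -5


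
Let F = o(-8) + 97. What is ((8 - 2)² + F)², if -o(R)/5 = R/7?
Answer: 942841/49 ≈ 19242.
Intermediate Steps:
o(R) = -5*R/7
F = 719/7 (F = -5/7*(-8) + 97 = 40/7 + 97 = 719/7 ≈ 102.71)
((8 - 2)² + F)² = ((8 - 2)² + 719/7)² = (6² + 719/7)² = (36 + 719/7)² = (971/7)² = 942841/49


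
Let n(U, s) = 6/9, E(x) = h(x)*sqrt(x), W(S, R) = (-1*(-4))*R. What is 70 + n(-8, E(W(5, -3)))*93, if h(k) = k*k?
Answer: 132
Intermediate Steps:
W(S, R) = 4*R
h(k) = k**2
E(x) = x**(5/2) (E(x) = x**2*sqrt(x) = x**(5/2))
n(U, s) = 2/3 (n(U, s) = 6*(1/9) = 2/3)
70 + n(-8, E(W(5, -3)))*93 = 70 + (2/3)*93 = 70 + 62 = 132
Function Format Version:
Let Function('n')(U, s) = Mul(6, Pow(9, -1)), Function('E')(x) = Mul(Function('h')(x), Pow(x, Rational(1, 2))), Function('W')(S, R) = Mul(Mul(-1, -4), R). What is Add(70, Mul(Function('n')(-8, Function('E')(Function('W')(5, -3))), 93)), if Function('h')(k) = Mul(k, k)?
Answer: 132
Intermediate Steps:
Function('W')(S, R) = Mul(4, R)
Function('h')(k) = Pow(k, 2)
Function('E')(x) = Pow(x, Rational(5, 2)) (Function('E')(x) = Mul(Pow(x, 2), Pow(x, Rational(1, 2))) = Pow(x, Rational(5, 2)))
Function('n')(U, s) = Rational(2, 3) (Function('n')(U, s) = Mul(6, Rational(1, 9)) = Rational(2, 3))
Add(70, Mul(Function('n')(-8, Function('E')(Function('W')(5, -3))), 93)) = Add(70, Mul(Rational(2, 3), 93)) = Add(70, 62) = 132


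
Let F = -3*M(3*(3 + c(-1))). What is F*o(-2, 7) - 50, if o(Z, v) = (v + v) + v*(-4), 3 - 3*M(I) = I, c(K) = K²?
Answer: -176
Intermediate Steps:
M(I) = 1 - I/3
o(Z, v) = -2*v (o(Z, v) = 2*v - 4*v = -2*v)
F = 9 (F = -3*(1 - (3 + (-1)²)) = -3*(1 - (3 + 1)) = -3*(1 - 4) = -3*(-3) = 9)
F*o(-2, 7) - 50 = 9*(-2*7) - 50 = 9*(-14) - 50 = -126 - 50 = -176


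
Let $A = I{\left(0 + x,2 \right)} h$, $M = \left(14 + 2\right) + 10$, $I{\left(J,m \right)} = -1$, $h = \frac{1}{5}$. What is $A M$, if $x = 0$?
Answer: $- \frac{26}{5} \approx -5.2$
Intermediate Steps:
$h = \frac{1}{5} \approx 0.2$
$M = 26$ ($M = 16 + 10 = 26$)
$A = - \frac{1}{5}$ ($A = \left(-1\right) \frac{1}{5} = - \frac{1}{5} \approx -0.2$)
$A M = \left(- \frac{1}{5}\right) 26 = - \frac{26}{5}$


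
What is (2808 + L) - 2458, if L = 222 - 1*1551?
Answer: -979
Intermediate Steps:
L = -1329 (L = 222 - 1551 = -1329)
(2808 + L) - 2458 = (2808 - 1329) - 2458 = 1479 - 2458 = -979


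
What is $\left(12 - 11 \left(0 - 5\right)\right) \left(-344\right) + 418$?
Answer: $-22630$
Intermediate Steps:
$\left(12 - 11 \left(0 - 5\right)\right) \left(-344\right) + 418 = \left(12 - -55\right) \left(-344\right) + 418 = \left(12 + 55\right) \left(-344\right) + 418 = 67 \left(-344\right) + 418 = -23048 + 418 = -22630$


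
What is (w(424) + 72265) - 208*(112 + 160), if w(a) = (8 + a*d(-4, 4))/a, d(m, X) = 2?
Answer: 831624/53 ≈ 15691.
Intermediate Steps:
w(a) = (8 + 2*a)/a (w(a) = (8 + a*2)/a = (8 + 2*a)/a)
(w(424) + 72265) - 208*(112 + 160) = ((2 + 8/424) + 72265) - 208*(112 + 160) = ((2 + 8*(1/424)) + 72265) - 208*272 = ((2 + 1/53) + 72265) - 56576 = (107/53 + 72265) - 56576 = 3830152/53 - 56576 = 831624/53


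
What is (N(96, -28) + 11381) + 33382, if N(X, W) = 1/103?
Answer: 4610590/103 ≈ 44763.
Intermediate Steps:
N(X, W) = 1/103
(N(96, -28) + 11381) + 33382 = (1/103 + 11381) + 33382 = 1172244/103 + 33382 = 4610590/103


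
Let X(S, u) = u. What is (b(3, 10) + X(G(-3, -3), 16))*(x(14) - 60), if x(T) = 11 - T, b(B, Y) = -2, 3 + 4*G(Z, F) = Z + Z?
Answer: -882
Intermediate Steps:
G(Z, F) = -3/4 + Z/2 (G(Z, F) = -3/4 + (Z + Z)/4 = -3/4 + (2*Z)/4 = -3/4 + Z/2)
(b(3, 10) + X(G(-3, -3), 16))*(x(14) - 60) = (-2 + 16)*((11 - 1*14) - 60) = 14*((11 - 14) - 60) = 14*(-3 - 60) = 14*(-63) = -882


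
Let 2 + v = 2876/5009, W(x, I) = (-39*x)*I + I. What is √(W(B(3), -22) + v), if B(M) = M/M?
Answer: √20939533438/5009 ≈ 28.889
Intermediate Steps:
B(M) = 1
W(x, I) = I - 39*I*x (W(x, I) = -39*I*x + I = I - 39*I*x)
v = -7142/5009 (v = -2 + 2876/5009 = -7142/5009 ≈ -1.4258)
√(W(B(3), -22) + v) = √(-22*(1 - 39*1) - 7142/5009) = √(-22*(1 - 39) - 7142/5009) = √(-22*(-38) - 7142/5009) = √(836 - 7142/5009) = √(4180382/5009) = √20939533438/5009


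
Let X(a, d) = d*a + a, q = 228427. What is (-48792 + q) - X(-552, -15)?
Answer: 171907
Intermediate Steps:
X(a, d) = a + a*d (X(a, d) = a*d + a = a + a*d)
(-48792 + q) - X(-552, -15) = (-48792 + 228427) - (-552)*(1 - 15) = 179635 - (-552)*(-14) = 179635 - 1*7728 = 179635 - 7728 = 171907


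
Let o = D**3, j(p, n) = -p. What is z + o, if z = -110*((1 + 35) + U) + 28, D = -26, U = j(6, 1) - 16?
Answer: -19088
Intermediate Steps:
U = -22 (U = -1*6 - 16 = -6 - 16 = -22)
z = -1512 (z = -110*((1 + 35) - 22) + 28 = -110*(36 - 22) + 28 = -110*14 + 28 = -1540 + 28 = -1512)
o = -17576 (o = (-26)**3 = -17576)
z + o = -1512 - 17576 = -19088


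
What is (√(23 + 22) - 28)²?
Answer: 829 - 168*√5 ≈ 453.34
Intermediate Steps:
(√(23 + 22) - 28)² = (√45 - 28)² = (3*√5 - 28)² = (-28 + 3*√5)²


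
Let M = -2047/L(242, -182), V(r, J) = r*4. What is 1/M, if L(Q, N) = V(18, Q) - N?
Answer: -254/2047 ≈ -0.12408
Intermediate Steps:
V(r, J) = 4*r
L(Q, N) = 72 - N (L(Q, N) = 4*18 - N = 72 - N)
M = -2047/254 (M = -2047/(72 - 1*(-182)) = -2047/(72 + 182) = -2047/254 ≈ -8.0591)
1/M = 1/(-2047/254) = -254/2047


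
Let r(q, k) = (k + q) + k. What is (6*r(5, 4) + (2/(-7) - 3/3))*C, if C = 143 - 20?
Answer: 66051/7 ≈ 9435.9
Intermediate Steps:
r(q, k) = q + 2*k
C = 123
(6*r(5, 4) + (2/(-7) - 3/3))*C = (6*(5 + 2*4) + (2/(-7) - 3/3))*123 = (6*(5 + 8) + (2*(-⅐) - 3*⅓))*123 = (6*13 + (-2/7 - 1))*123 = (78 - 9/7)*123 = (537/7)*123 = 66051/7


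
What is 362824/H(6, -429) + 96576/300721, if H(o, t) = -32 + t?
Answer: -109064274568/138632381 ≈ -786.72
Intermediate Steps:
362824/H(6, -429) + 96576/300721 = 362824/(-32 - 429) + 96576/300721 = 362824/(-461) + 96576*(1/300721) = 362824*(-1/461) + 96576/300721 = -362824/461 + 96576/300721 = -109064274568/138632381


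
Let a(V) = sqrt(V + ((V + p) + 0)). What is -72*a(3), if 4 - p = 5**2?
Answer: -72*I*sqrt(15) ≈ -278.85*I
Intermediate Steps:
p = -21 (p = 4 - 1*5**2 = 4 - 1*25 = 4 - 25 = -21)
a(V) = sqrt(-21 + 2*V) (a(V) = sqrt(V + ((V - 21) + 0)) = sqrt(V + ((-21 + V) + 0)) = sqrt(V + (-21 + V)) = sqrt(-21 + 2*V))
-72*a(3) = -72*sqrt(-21 + 2*3) = -72*sqrt(-21 + 6) = -72*I*sqrt(15)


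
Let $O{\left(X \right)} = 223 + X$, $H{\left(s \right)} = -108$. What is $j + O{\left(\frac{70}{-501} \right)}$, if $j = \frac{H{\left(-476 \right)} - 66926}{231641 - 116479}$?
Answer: $\frac{6412299376}{28848081} \approx 222.28$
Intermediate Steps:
$j = - \frac{33517}{57581}$ ($j = \frac{-108 - 66926}{231641 - 116479} = - \frac{67034}{115162} = \left(-67034\right) \frac{1}{115162} = - \frac{33517}{57581} \approx -0.58208$)
$j + O{\left(\frac{70}{-501} \right)} = - \frac{33517}{57581} + \left(223 + \frac{70}{-501}\right) = - \frac{33517}{57581} + \left(223 + 70 \left(- \frac{1}{501}\right)\right) = - \frac{33517}{57581} + \left(223 - \frac{70}{501}\right) = - \frac{33517}{57581} + \frac{111653}{501} = \frac{6412299376}{28848081}$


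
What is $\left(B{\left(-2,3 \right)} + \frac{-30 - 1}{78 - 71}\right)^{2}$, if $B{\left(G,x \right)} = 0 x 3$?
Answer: $\frac{961}{49} \approx 19.612$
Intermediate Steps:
$B{\left(G,x \right)} = 0$ ($B{\left(G,x \right)} = 0 \cdot 3 = 0$)
$\left(B{\left(-2,3 \right)} + \frac{-30 - 1}{78 - 71}\right)^{2} = \left(0 + \frac{-30 - 1}{78 - 71}\right)^{2} = \left(0 - \frac{31}{7}\right)^{2} = \left(- \frac{31}{7}\right)^{2} = \frac{961}{49}$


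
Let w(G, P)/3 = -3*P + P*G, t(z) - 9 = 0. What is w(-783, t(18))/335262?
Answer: -3537/55877 ≈ -0.063300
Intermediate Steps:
t(z) = 9 (t(z) = 9 + 0 = 9)
w(G, P) = -9*P + 3*G*P (w(G, P) = 3*(-3*P + P*G) = 3*(-3*P + G*P) = -9*P + 3*G*P)
w(-783, t(18))/335262 = (3*9*(-3 - 783))/335262 = (3*9*(-786))*(1/335262) = -21222*1/335262 = -3537/55877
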